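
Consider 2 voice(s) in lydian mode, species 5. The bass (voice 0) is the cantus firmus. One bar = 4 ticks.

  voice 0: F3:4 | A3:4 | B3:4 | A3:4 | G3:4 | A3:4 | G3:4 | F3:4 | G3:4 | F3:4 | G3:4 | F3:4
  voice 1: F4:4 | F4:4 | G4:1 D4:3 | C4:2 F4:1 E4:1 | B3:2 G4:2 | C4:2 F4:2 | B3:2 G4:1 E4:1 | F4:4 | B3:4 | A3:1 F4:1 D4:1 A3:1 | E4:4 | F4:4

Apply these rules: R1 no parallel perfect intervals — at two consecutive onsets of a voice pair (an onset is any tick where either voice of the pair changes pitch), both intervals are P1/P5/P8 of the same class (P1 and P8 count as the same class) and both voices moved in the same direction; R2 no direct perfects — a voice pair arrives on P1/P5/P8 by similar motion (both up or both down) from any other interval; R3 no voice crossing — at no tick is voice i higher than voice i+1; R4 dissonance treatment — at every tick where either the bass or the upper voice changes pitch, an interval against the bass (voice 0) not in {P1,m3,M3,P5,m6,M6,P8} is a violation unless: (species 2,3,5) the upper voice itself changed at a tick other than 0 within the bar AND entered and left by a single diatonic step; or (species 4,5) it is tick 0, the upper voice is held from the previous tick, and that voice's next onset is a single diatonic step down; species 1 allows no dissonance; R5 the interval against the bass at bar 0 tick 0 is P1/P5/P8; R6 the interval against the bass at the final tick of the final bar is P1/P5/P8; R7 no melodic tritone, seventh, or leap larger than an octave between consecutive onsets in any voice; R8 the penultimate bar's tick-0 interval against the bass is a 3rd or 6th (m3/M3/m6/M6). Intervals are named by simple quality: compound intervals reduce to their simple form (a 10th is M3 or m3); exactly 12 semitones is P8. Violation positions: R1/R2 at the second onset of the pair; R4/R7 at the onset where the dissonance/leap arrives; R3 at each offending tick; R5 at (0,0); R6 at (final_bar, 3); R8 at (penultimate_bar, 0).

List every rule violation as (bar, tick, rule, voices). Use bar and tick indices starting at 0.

bar 0: v0=F3 v1=F4 downbeat P8
bar 1: v0=A3 v1=F4 downbeat m6
bar 2: v0=B3 v1=G4 downbeat m6
bar 3: v0=A3 v1=C4 downbeat m3
bar 4: v0=G3 v1=B3 downbeat M3
bar 5: v0=A3 v1=C4 downbeat m3
bar 6: v0=G3 v1=B3 downbeat M3
bar 7: v0=F3 v1=F4 downbeat P8
bar 8: v0=G3 v1=B3 downbeat M3
bar 9: v0=F3 v1=A3 downbeat M3
bar 10: v0=G3 v1=E4 downbeat M6
bar 11: v0=F3 v1=F4 downbeat P8
  -> R7 @ bar 6 tick 0 v(1,): F4->B3 leap 6st
  -> R7 @ bar 8 tick 0 v(1,): F4->B3 leap 6st

(6, 0, R7, (1,))
(8, 0, R7, (1,))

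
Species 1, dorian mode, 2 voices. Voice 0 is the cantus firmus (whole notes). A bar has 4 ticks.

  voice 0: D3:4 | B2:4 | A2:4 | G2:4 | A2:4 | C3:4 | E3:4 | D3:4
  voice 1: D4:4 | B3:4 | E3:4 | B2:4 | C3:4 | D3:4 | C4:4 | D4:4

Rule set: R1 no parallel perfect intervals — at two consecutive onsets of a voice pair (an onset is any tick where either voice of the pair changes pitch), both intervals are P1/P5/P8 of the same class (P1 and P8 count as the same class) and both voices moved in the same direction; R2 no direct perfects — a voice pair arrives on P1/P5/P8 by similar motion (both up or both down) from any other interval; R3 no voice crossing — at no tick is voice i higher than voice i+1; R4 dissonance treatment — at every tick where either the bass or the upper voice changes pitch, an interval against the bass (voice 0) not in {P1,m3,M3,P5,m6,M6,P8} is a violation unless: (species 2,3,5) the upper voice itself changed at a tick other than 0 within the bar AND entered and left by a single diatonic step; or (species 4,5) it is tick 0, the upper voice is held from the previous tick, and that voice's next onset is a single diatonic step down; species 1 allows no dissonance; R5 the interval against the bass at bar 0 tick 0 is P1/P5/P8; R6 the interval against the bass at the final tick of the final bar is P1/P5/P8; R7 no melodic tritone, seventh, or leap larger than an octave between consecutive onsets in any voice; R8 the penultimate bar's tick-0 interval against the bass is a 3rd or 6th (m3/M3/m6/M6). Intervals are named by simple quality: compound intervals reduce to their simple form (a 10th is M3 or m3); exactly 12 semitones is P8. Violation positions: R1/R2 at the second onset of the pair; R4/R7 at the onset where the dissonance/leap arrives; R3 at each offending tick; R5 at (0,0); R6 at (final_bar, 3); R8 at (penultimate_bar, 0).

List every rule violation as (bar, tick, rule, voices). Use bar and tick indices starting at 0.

(1, 0, R1, (0, 1))
(2, 0, R2, (0, 1))
(5, 0, R4, (0, 1))
(6, 0, R7, (1,))

bar 0: v0=D3 v1=D4 downbeat P8
bar 1: v0=B2 v1=B3 downbeat P8
bar 2: v0=A2 v1=E3 downbeat P5
bar 3: v0=G2 v1=B2 downbeat M3
bar 4: v0=A2 v1=C3 downbeat m3
bar 5: v0=C3 v1=D3 downbeat M2
bar 6: v0=E3 v1=C4 downbeat m6
bar 7: v0=D3 v1=D4 downbeat P8
  -> R1 @ bar 1 tick 0 v(0, 1): D3/D4 P8 -> B2/B3 P8 similar
  -> R2 @ bar 2 tick 0 v(0, 1): B2/B3 P8 -> A2/E3 P5 similar
  -> R4 @ bar 5 tick 0 v(0, 1): C3/D3 M2 untreated
  -> R7 @ bar 6 tick 0 v(1,): D3->C4 leap 10st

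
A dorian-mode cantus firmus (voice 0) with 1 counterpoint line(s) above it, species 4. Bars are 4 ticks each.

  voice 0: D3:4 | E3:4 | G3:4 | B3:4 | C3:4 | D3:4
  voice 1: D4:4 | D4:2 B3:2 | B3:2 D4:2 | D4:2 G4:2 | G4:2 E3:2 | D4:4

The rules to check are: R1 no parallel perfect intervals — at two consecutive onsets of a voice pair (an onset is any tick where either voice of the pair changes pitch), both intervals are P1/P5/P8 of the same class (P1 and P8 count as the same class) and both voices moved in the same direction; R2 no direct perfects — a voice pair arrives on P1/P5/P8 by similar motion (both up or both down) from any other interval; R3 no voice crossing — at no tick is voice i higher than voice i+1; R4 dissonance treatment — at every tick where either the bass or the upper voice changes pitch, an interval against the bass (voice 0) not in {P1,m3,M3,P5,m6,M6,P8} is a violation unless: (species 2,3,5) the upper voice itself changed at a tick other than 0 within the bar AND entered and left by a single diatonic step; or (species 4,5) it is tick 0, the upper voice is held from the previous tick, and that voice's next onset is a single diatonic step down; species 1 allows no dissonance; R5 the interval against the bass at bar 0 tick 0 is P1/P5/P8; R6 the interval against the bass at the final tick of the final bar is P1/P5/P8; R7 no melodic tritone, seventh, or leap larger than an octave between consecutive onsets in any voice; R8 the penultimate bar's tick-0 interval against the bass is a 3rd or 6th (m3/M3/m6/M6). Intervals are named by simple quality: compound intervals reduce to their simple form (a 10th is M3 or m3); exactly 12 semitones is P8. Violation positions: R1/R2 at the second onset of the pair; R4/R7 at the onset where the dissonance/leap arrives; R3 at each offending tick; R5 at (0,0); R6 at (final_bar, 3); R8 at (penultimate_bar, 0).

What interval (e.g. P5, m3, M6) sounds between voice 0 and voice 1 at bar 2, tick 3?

voice 0=G3 voice 1=D4 -> P5

P5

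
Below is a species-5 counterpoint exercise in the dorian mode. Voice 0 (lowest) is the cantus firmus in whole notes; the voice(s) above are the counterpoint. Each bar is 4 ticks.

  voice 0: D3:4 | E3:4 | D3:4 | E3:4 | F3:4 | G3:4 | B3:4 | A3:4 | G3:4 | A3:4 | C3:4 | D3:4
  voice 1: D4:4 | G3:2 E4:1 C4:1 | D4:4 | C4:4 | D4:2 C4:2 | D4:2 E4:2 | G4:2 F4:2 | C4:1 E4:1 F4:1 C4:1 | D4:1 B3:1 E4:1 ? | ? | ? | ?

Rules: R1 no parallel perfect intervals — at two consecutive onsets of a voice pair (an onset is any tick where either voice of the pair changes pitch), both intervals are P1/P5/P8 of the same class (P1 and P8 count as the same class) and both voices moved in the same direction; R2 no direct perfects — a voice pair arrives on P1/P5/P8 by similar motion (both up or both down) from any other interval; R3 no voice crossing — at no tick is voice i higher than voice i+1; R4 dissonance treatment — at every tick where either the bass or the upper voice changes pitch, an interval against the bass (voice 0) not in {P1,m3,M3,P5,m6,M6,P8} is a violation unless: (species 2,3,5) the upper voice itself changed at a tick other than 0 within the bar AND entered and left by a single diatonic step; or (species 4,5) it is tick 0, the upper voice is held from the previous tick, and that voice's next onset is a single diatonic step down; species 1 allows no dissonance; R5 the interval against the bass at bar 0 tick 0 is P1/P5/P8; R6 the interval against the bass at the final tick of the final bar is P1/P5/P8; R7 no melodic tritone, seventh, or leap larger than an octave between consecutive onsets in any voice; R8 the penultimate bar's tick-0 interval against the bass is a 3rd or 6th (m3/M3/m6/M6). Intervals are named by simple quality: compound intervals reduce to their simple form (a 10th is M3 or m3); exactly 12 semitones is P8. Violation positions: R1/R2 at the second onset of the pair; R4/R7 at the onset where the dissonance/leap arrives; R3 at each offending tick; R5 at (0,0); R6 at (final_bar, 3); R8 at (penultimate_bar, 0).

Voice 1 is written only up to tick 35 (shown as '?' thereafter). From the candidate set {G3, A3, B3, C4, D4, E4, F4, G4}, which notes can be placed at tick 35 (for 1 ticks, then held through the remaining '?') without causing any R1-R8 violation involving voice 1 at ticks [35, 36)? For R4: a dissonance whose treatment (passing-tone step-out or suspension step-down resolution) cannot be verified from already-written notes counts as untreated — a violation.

{B3, D4, E4, G3, G4}

G3: legal
A3: violates R4
B3: legal
C4: violates R4
D4: legal
E4: legal
F4: violates R4
G4: legal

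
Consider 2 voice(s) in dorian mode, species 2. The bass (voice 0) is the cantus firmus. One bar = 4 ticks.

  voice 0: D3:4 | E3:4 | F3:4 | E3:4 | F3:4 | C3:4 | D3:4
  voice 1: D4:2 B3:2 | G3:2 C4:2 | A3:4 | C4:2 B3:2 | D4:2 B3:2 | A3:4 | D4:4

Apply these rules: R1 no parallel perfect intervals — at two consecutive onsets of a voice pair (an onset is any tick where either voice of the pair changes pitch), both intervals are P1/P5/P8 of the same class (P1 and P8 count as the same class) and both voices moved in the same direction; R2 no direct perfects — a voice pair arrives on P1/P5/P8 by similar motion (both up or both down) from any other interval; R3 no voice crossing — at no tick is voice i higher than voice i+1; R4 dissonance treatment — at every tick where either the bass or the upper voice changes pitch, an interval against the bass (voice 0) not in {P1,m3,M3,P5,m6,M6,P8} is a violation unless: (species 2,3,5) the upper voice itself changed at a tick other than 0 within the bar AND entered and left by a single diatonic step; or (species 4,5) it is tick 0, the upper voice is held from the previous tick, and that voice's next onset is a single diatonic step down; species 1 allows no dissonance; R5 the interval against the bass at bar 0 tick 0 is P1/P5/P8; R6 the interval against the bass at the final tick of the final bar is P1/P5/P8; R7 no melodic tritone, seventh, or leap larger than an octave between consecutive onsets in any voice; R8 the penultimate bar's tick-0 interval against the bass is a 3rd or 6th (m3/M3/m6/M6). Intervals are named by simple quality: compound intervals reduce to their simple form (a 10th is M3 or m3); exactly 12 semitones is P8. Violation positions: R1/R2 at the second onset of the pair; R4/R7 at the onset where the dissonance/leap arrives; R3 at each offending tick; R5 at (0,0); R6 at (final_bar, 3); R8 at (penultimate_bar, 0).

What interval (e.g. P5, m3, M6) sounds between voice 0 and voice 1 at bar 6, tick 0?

P8

voice 0=D3 voice 1=D4 -> P8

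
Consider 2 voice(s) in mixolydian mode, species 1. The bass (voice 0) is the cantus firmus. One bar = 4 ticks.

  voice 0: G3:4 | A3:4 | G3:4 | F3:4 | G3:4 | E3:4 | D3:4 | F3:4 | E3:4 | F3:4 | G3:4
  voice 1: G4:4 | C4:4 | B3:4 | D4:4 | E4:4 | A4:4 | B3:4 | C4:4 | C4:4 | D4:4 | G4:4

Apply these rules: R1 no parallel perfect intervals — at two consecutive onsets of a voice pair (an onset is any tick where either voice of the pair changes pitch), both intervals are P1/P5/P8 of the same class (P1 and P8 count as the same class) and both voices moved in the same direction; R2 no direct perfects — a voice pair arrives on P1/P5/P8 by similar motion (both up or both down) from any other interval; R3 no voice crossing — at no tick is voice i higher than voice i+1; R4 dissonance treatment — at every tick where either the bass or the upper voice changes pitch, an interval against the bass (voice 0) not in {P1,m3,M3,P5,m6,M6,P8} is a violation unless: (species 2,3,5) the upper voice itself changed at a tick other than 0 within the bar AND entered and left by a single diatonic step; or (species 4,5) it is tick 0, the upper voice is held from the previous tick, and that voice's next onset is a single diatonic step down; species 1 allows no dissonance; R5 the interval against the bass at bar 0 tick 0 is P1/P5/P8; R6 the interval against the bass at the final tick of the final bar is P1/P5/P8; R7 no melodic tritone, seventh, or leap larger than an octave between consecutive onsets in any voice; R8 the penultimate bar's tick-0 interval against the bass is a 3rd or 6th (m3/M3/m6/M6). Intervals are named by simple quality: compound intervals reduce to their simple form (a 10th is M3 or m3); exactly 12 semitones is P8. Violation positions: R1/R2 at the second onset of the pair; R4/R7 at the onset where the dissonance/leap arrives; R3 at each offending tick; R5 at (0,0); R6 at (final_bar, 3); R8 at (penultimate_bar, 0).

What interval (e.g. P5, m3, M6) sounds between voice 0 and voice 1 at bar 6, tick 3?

voice 0=D3 voice 1=B3 -> M6

M6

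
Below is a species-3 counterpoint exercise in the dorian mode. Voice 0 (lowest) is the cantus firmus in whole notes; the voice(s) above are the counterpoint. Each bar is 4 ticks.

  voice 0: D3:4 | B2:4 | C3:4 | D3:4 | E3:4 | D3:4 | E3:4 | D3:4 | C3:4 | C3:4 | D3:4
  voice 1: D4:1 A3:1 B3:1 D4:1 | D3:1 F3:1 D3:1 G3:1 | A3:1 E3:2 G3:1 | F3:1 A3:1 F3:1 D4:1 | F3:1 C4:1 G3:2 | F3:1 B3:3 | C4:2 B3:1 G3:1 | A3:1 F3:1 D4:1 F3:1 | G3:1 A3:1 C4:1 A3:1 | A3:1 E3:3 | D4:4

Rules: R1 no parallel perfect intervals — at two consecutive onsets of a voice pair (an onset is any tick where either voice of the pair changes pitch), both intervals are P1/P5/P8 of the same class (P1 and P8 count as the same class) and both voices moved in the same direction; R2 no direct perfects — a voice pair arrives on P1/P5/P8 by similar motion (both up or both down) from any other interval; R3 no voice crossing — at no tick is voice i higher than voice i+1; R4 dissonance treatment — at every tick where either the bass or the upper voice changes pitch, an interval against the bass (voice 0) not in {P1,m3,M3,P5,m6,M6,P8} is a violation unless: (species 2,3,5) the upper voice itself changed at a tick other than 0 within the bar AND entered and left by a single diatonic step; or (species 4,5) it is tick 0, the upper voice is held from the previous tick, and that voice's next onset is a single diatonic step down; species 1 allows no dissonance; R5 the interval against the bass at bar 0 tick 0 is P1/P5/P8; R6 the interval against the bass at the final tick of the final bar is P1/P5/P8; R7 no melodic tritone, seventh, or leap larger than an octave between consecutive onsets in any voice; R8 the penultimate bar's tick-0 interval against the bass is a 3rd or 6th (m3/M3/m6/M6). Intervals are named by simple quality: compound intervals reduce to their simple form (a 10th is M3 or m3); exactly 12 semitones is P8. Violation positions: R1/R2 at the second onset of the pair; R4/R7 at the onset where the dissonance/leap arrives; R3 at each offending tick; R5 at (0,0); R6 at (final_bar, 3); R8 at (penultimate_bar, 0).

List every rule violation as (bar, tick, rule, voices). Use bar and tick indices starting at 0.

bar 0: v0=D3 v1=D4 downbeat P8
bar 1: v0=B2 v1=D3 downbeat m3
bar 2: v0=C3 v1=A3 downbeat M6
bar 3: v0=D3 v1=F3 downbeat m3
bar 4: v0=E3 v1=F3 downbeat m2
bar 5: v0=D3 v1=F3 downbeat m3
bar 6: v0=E3 v1=C4 downbeat m6
bar 7: v0=D3 v1=A3 downbeat P5
bar 8: v0=C3 v1=G3 downbeat P5
bar 9: v0=C3 v1=A3 downbeat M6
bar 10: v0=D3 v1=D4 downbeat P8
  -> R4 @ bar 1 tick 1 v(0, 1): B2/F3 TT untreated
  -> R4 @ bar 4 tick 0 v(0, 1): E3/F3 m2 untreated
  -> R7 @ bar 5 tick 1 v(1,): F3->B3 leap 6st
  -> R2 @ bar 10 tick 0 v(0, 1): C3/E3 M3 -> D3/D4 P8 similar
  -> R7 @ bar 10 tick 0 v(1,): E3->D4 leap 10st

(1, 1, R4, (0, 1))
(4, 0, R4, (0, 1))
(5, 1, R7, (1,))
(10, 0, R2, (0, 1))
(10, 0, R7, (1,))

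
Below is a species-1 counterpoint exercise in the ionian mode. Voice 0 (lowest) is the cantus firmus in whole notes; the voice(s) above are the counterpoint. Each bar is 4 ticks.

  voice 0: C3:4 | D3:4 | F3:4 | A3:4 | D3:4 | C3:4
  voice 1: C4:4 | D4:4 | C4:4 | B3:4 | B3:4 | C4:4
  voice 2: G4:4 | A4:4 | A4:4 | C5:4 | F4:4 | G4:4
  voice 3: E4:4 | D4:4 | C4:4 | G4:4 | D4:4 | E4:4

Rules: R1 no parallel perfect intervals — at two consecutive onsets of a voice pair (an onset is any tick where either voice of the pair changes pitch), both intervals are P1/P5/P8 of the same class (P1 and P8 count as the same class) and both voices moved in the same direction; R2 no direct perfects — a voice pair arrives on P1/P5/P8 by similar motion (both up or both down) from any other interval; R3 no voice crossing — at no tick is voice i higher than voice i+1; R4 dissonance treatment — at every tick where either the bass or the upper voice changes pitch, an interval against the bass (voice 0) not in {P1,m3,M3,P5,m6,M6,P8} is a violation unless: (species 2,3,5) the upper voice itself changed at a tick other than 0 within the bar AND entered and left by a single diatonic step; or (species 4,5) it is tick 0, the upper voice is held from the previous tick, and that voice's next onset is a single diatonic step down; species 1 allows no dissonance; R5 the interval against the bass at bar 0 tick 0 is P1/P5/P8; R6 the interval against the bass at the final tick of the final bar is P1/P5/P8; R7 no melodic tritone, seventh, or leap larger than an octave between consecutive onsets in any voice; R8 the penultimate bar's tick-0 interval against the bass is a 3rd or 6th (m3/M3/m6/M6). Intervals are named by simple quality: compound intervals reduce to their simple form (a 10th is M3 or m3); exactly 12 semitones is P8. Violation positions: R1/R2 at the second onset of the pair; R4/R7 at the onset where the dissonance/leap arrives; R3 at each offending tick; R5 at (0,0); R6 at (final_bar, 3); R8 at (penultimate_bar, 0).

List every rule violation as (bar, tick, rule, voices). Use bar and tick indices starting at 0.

bar 0: v0=C3 v1=C4 v2=G4 v3=E4 downbeat M3
bar 1: v0=D3 v1=D4 v2=A4 v3=D4 downbeat P8
bar 2: v0=F3 v1=C4 v2=A4 v3=C4 downbeat P5
bar 3: v0=A3 v1=B3 v2=C5 v3=G4 downbeat m7
bar 4: v0=D3 v1=B3 v2=F4 v3=D4 downbeat P8
bar 5: v0=C3 v1=C4 v2=G4 v3=E4 downbeat M3
  -> R3 @ bar 0 tick 0 v(2, 3): G4 above E4
  -> R5 @ bar 0 tick 0 v(0, 3): opens on M3
  -> R3 @ bar 0 tick 1 v(2, 3): G4 above E4
  -> R3 @ bar 0 tick 2 v(2, 3): G4 above E4
  -> R3 @ bar 0 tick 3 v(2, 3): G4 above E4
  -> R1 @ bar 1 tick 0 v(0, 1): C3/C4 P8 -> D3/D4 P8 similar
  -> R1 @ bar 1 tick 0 v(0, 2): C3/G4 P5 -> D3/A4 P5 similar
  -> R1 @ bar 1 tick 0 v(1, 2): C4/G4 P5 -> D4/A4 P5 similar
  -> R3 @ bar 1 tick 0 v(2, 3): A4 above D4
  -> R3 @ bar 1 tick 1 v(2, 3): A4 above D4
  -> R3 @ bar 1 tick 2 v(2, 3): A4 above D4
  -> R3 @ bar 1 tick 3 v(2, 3): A4 above D4
  -> R1 @ bar 2 tick 0 v(1, 3): D4/D4 P1 -> C4/C4 P1 similar
  -> R3 @ bar 2 tick 0 v(2, 3): A4 above C4
  -> R3 @ bar 2 tick 1 v(2, 3): A4 above C4
  -> R3 @ bar 2 tick 2 v(2, 3): A4 above C4
  -> R3 @ bar 2 tick 3 v(2, 3): A4 above C4
  -> R3 @ bar 3 tick 0 v(2, 3): C5 above G4
  -> R4 @ bar 3 tick 0 v(0, 1): A3/B3 M2 untreated
  -> R4 @ bar 3 tick 0 v(0, 3): A3/G4 m7 untreated
  -> R3 @ bar 3 tick 1 v(2, 3): C5 above G4
  -> R3 @ bar 3 tick 2 v(2, 3): C5 above G4
  -> R3 @ bar 3 tick 3 v(2, 3): C5 above G4
  -> R2 @ bar 4 tick 0 v(0, 3): A3/G4 m7 -> D3/D4 P8 similar
  -> R3 @ bar 4 tick 0 v(2, 3): F4 above D4
  -> R8 @ bar 4 tick 0 v(0, 3): penult P8 not 3rd/6th
  -> R3 @ bar 4 tick 1 v(2, 3): F4 above D4
  -> R3 @ bar 4 tick 2 v(2, 3): F4 above D4
  -> R3 @ bar 4 tick 3 v(2, 3): F4 above D4
  -> R2 @ bar 5 tick 0 v(1, 2): B3/F4 TT -> C4/G4 P5 similar
  -> R3 @ bar 5 tick 0 v(2, 3): G4 above E4
  -> R3 @ bar 5 tick 1 v(2, 3): G4 above E4
  -> R3 @ bar 5 tick 2 v(2, 3): G4 above E4
  -> R3 @ bar 5 tick 3 v(2, 3): G4 above E4
  -> R6 @ bar 5 tick 3 v(0, 3): closes on M3

(0, 0, R3, (2, 3))
(0, 0, R5, (0, 3))
(0, 1, R3, (2, 3))
(0, 2, R3, (2, 3))
(0, 3, R3, (2, 3))
(1, 0, R1, (0, 1))
(1, 0, R1, (0, 2))
(1, 0, R1, (1, 2))
(1, 0, R3, (2, 3))
(1, 1, R3, (2, 3))
(1, 2, R3, (2, 3))
(1, 3, R3, (2, 3))
(2, 0, R1, (1, 3))
(2, 0, R3, (2, 3))
(2, 1, R3, (2, 3))
(2, 2, R3, (2, 3))
(2, 3, R3, (2, 3))
(3, 0, R3, (2, 3))
(3, 0, R4, (0, 1))
(3, 0, R4, (0, 3))
(3, 1, R3, (2, 3))
(3, 2, R3, (2, 3))
(3, 3, R3, (2, 3))
(4, 0, R2, (0, 3))
(4, 0, R3, (2, 3))
(4, 0, R8, (0, 3))
(4, 1, R3, (2, 3))
(4, 2, R3, (2, 3))
(4, 3, R3, (2, 3))
(5, 0, R2, (1, 2))
(5, 0, R3, (2, 3))
(5, 1, R3, (2, 3))
(5, 2, R3, (2, 3))
(5, 3, R3, (2, 3))
(5, 3, R6, (0, 3))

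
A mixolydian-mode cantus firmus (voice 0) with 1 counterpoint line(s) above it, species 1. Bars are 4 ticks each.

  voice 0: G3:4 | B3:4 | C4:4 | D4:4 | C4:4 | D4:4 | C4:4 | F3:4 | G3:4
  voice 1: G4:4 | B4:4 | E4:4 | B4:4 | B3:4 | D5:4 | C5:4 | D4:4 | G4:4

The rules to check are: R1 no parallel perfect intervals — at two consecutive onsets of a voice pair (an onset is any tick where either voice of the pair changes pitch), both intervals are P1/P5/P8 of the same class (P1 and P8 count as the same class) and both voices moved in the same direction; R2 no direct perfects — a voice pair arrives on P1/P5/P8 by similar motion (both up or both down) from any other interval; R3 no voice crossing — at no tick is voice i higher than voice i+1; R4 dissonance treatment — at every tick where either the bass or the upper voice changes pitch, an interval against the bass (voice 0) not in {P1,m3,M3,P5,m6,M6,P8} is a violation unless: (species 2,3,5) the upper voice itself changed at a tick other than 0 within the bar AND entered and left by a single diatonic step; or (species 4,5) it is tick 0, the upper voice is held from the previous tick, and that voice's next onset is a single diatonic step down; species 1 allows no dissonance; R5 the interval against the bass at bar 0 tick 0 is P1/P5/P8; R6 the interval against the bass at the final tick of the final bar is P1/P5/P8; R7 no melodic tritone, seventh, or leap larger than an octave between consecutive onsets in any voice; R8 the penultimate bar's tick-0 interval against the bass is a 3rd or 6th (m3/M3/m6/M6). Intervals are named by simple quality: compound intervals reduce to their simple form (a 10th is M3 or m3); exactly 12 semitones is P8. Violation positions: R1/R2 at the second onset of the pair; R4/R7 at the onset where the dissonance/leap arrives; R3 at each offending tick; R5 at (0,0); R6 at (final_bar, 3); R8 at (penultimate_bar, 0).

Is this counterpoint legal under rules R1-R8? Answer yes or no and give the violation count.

No (11 violations)

bar 0: v0=G3 v1=G4 (P8)
bar 1: v0=B3 v1=B4 (P8)
bar 2: v0=C4 v1=E4 (M3)
bar 3: v0=D4 v1=B4 (M6)
bar 4: v0=C4 v1=B3 (m2)
bar 5: v0=D4 v1=D5 (P8)
bar 6: v0=C4 v1=C5 (P8)
bar 7: v0=F3 v1=D4 (M6)
bar 8: v0=G3 v1=G4 (P8)
  R1 @ bar1.0: G3/G4 P8 -> B3/B4 P8 similar
  R3 @ bar4.0: C4 above B3
  R4 @ bar4.0: C4/B3 m2 untreated
  R3 @ bar4.1: C4 above B3
  R3 @ bar4.2: C4 above B3
  R3 @ bar4.3: C4 above B3
  R2 @ bar5.0: C4/B3 m2 -> D4/D5 P8 similar
  R7 @ bar5.0: B3->D5 leap 15st
  R1 @ bar6.0: D4/D5 P8 -> C4/C5 P8 similar
  R7 @ bar7.0: C5->D4 leap 10st
  R2 @ bar8.0: F3/D4 M6 -> G3/G4 P8 similar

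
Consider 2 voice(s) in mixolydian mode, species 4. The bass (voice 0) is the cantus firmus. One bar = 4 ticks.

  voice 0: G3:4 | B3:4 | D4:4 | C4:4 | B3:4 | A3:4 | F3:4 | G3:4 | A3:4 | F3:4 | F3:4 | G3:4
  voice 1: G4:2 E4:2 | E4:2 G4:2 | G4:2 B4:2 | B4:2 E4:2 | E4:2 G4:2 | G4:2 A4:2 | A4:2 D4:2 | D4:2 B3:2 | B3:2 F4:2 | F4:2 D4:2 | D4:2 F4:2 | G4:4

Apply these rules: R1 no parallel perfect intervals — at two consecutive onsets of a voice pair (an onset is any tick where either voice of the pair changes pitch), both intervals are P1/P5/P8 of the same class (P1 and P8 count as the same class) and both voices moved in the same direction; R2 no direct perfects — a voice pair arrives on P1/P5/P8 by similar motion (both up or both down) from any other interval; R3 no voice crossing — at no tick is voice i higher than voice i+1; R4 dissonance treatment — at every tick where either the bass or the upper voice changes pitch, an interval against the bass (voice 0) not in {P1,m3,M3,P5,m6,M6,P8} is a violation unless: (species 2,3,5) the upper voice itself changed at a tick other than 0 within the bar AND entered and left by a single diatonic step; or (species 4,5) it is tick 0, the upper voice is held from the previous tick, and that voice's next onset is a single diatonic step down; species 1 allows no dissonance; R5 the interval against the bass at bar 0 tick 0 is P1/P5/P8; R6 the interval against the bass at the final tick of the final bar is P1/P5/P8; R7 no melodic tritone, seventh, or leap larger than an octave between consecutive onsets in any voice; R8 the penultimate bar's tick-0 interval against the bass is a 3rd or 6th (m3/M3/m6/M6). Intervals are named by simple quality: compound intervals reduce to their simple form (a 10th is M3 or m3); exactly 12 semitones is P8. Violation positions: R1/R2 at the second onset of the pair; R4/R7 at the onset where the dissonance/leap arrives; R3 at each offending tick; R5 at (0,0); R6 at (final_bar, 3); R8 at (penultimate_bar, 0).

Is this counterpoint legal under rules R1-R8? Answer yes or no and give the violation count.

No (8 violations)

bar 0: v0=G3 v1=G4 (P8)
bar 1: v0=B3 v1=E4 (P4)
bar 2: v0=D4 v1=G4 (P4)
bar 3: v0=C4 v1=B4 (M7)
bar 4: v0=B3 v1=E4 (P4)
bar 5: v0=A3 v1=G4 (m7)
bar 6: v0=F3 v1=A4 (M3)
bar 7: v0=G3 v1=D4 (P5)
bar 8: v0=A3 v1=B3 (M2)
bar 9: v0=F3 v1=F4 (P8)
bar 10: v0=F3 v1=D4 (M6)
bar 11: v0=G3 v1=G4 (P8)
  R4 @ bar1.0: B3/E4 P4 untreated
  R4 @ bar2.0: D4/G4 P4 untreated
  R4 @ bar3.0: C4/B4 M7 untreated
  R4 @ bar4.0: B3/E4 P4 untreated
  R4 @ bar5.0: A3/G4 m7 untreated
  R4 @ bar8.0: A3/B3 M2 untreated
  R7 @ bar8.2: B3->F4 leap 6st
  R1 @ bar11.0: F3/F4 P8 -> G3/G4 P8 similar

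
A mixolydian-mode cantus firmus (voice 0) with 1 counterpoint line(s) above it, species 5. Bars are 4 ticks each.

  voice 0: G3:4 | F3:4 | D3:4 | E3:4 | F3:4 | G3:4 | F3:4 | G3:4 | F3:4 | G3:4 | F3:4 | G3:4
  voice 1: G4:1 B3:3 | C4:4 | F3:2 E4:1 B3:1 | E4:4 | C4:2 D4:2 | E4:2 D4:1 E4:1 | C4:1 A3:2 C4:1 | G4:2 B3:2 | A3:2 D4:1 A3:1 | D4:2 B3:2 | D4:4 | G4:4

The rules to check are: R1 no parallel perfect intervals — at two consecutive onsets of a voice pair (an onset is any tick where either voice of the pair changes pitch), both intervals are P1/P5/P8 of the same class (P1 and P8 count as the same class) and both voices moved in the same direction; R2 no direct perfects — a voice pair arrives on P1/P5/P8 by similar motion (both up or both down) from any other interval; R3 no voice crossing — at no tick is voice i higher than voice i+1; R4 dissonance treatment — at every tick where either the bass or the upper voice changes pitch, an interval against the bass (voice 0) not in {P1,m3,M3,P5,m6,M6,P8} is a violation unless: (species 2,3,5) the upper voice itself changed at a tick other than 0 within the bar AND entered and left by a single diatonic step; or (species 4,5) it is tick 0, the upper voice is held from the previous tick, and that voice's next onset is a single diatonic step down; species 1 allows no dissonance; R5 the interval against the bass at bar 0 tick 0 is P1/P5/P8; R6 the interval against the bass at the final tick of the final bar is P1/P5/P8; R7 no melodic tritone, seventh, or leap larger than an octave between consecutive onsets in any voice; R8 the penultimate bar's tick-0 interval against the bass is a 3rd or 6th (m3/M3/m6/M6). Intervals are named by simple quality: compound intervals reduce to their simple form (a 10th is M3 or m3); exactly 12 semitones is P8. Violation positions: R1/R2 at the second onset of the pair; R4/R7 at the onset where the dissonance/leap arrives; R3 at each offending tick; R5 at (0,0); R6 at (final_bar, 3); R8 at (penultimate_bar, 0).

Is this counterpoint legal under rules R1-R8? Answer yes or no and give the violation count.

bar 0: v0=G3 v1=G4 (P8)
bar 1: v0=F3 v1=C4 (P5)
bar 2: v0=D3 v1=F3 (m3)
bar 3: v0=E3 v1=E4 (P8)
bar 4: v0=F3 v1=C4 (P5)
bar 5: v0=G3 v1=E4 (M6)
bar 6: v0=F3 v1=C4 (P5)
bar 7: v0=G3 v1=G4 (P8)
bar 8: v0=F3 v1=A3 (M3)
bar 9: v0=G3 v1=D4 (P5)
bar 10: v0=F3 v1=D4 (M6)
bar 11: v0=G3 v1=G4 (P8)
  R4 @ bar2.2: D3/E4 M2 untreated
  R7 @ bar2.2: F3->E4 leap 11st
  R2 @ bar3.0: D3/B3 M6 -> E3/E4 P8 similar
  R2 @ bar6.0: G3/E4 M6 -> F3/C4 P5 similar
  R2 @ bar7.0: F3/C4 P5 -> G3/G4 P8 similar
  R2 @ bar9.0: F3/A3 M3 -> G3/D4 P5 similar
  R2 @ bar11.0: F3/D4 M6 -> G3/G4 P8 similar

No (7 violations)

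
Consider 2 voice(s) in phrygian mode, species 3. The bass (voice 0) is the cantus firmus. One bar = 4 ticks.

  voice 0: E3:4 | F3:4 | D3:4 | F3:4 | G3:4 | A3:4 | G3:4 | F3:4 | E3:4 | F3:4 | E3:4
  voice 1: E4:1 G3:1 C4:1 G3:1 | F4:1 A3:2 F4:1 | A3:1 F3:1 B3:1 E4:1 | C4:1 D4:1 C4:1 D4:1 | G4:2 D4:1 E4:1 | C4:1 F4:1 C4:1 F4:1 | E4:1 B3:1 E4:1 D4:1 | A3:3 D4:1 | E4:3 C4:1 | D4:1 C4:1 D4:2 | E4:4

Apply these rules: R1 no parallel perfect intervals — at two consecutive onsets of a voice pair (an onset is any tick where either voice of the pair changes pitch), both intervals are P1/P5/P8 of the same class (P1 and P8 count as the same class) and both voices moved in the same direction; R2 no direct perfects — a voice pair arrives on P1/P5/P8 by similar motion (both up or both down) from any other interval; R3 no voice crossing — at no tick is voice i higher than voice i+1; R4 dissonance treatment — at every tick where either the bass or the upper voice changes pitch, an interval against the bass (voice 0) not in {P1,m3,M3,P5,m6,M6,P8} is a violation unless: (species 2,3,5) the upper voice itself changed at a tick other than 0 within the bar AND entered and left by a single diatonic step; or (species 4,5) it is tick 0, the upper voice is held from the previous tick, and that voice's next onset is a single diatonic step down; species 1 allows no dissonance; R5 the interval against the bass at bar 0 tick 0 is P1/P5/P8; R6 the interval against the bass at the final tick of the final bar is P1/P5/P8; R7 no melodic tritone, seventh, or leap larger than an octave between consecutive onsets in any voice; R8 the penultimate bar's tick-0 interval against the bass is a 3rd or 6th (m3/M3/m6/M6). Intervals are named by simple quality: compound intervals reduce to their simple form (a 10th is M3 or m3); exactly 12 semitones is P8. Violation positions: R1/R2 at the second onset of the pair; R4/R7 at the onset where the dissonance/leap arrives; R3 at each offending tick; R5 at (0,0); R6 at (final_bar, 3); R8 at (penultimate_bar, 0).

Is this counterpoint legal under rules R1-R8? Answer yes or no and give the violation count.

bar 0: v0=E3 v1=E4 (P8)
bar 1: v0=F3 v1=F4 (P8)
bar 2: v0=D3 v1=A3 (P5)
bar 3: v0=F3 v1=C4 (P5)
bar 4: v0=G3 v1=G4 (P8)
bar 5: v0=A3 v1=C4 (m3)
bar 6: v0=G3 v1=E4 (M6)
bar 7: v0=F3 v1=A3 (M3)
bar 8: v0=E3 v1=E4 (P8)
bar 9: v0=F3 v1=D4 (M6)
bar 10: v0=E3 v1=E4 (P8)
  R2 @ bar1.0: E3/G3 m3 -> F3/F4 P8 similar
  R7 @ bar1.0: G3->F4 leap 10st
  R2 @ bar2.0: F3/F4 P8 -> D3/A3 P5 similar
  R7 @ bar2.2: F3->B3 leap 6st
  R4 @ bar2.3: D3/E4 M2 untreated
  R2 @ bar4.0: F3/D4 M6 -> G3/G4 P8 similar

No (6 violations)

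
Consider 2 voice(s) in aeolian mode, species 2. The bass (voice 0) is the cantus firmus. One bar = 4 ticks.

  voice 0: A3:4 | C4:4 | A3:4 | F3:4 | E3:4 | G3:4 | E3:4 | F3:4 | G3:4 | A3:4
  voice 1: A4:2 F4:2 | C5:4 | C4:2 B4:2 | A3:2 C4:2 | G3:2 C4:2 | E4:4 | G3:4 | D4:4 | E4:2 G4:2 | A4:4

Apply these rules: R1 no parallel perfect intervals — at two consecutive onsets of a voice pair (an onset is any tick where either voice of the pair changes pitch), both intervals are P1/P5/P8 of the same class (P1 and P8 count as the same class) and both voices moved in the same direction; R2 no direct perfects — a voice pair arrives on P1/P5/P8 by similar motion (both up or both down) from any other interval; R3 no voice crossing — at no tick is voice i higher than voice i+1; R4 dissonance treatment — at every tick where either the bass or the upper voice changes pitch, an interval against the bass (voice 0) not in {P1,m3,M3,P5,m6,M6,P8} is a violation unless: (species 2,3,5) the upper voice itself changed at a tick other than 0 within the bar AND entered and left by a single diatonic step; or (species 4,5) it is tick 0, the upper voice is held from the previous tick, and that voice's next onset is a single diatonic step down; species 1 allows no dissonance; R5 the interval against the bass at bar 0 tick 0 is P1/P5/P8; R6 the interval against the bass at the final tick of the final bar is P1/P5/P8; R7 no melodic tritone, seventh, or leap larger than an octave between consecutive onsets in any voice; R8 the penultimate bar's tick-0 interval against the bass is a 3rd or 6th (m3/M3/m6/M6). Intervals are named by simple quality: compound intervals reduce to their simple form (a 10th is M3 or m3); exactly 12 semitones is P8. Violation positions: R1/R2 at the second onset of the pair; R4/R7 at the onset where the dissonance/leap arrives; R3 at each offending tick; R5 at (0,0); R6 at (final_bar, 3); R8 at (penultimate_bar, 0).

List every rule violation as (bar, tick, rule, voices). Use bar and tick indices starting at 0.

(1, 0, R2, (0, 1))
(2, 2, R4, (0, 1))
(2, 2, R7, (1,))
(3, 0, R7, (1,))
(9, 0, R1, (0, 1))

bar 0: v0=A3 v1=A4 downbeat P8
bar 1: v0=C4 v1=C5 downbeat P8
bar 2: v0=A3 v1=C4 downbeat m3
bar 3: v0=F3 v1=A3 downbeat M3
bar 4: v0=E3 v1=G3 downbeat m3
bar 5: v0=G3 v1=E4 downbeat M6
bar 6: v0=E3 v1=G3 downbeat m3
bar 7: v0=F3 v1=D4 downbeat M6
bar 8: v0=G3 v1=E4 downbeat M6
bar 9: v0=A3 v1=A4 downbeat P8
  -> R2 @ bar 1 tick 0 v(0, 1): A3/F4 m6 -> C4/C5 P8 similar
  -> R4 @ bar 2 tick 2 v(0, 1): A3/B4 M2 untreated
  -> R7 @ bar 2 tick 2 v(1,): C4->B4 leap 11st
  -> R7 @ bar 3 tick 0 v(1,): B4->A3 leap 14st
  -> R1 @ bar 9 tick 0 v(0, 1): G3/G4 P8 -> A3/A4 P8 similar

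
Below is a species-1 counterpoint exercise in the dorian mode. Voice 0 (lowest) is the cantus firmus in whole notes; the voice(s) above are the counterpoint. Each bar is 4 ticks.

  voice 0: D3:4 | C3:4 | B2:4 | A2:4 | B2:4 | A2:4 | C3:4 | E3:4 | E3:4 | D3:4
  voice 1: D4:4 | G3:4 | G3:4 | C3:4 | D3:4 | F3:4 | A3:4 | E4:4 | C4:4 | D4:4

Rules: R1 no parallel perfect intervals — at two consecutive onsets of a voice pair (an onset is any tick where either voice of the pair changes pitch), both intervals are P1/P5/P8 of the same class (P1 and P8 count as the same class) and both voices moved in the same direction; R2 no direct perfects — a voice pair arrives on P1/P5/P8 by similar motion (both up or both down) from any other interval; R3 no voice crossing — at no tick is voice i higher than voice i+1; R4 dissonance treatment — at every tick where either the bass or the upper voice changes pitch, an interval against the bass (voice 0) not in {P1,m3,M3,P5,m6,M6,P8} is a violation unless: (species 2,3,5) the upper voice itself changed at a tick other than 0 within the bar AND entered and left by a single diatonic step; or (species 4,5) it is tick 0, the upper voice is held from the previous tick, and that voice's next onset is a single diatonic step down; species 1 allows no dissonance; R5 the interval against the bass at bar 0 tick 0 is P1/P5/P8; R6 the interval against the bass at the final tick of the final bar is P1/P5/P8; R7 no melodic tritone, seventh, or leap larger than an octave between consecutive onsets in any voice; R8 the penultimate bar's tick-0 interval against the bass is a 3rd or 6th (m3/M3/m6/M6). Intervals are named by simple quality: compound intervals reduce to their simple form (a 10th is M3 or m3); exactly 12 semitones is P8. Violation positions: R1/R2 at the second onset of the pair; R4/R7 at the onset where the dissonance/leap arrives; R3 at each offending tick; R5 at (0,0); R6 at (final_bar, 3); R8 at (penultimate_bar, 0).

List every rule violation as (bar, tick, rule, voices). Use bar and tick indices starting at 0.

(1, 0, R2, (0, 1))
(7, 0, R2, (0, 1))

bar 0: v0=D3 v1=D4 downbeat P8
bar 1: v0=C3 v1=G3 downbeat P5
bar 2: v0=B2 v1=G3 downbeat m6
bar 3: v0=A2 v1=C3 downbeat m3
bar 4: v0=B2 v1=D3 downbeat m3
bar 5: v0=A2 v1=F3 downbeat m6
bar 6: v0=C3 v1=A3 downbeat M6
bar 7: v0=E3 v1=E4 downbeat P8
bar 8: v0=E3 v1=C4 downbeat m6
bar 9: v0=D3 v1=D4 downbeat P8
  -> R2 @ bar 1 tick 0 v(0, 1): D3/D4 P8 -> C3/G3 P5 similar
  -> R2 @ bar 7 tick 0 v(0, 1): C3/A3 M6 -> E3/E4 P8 similar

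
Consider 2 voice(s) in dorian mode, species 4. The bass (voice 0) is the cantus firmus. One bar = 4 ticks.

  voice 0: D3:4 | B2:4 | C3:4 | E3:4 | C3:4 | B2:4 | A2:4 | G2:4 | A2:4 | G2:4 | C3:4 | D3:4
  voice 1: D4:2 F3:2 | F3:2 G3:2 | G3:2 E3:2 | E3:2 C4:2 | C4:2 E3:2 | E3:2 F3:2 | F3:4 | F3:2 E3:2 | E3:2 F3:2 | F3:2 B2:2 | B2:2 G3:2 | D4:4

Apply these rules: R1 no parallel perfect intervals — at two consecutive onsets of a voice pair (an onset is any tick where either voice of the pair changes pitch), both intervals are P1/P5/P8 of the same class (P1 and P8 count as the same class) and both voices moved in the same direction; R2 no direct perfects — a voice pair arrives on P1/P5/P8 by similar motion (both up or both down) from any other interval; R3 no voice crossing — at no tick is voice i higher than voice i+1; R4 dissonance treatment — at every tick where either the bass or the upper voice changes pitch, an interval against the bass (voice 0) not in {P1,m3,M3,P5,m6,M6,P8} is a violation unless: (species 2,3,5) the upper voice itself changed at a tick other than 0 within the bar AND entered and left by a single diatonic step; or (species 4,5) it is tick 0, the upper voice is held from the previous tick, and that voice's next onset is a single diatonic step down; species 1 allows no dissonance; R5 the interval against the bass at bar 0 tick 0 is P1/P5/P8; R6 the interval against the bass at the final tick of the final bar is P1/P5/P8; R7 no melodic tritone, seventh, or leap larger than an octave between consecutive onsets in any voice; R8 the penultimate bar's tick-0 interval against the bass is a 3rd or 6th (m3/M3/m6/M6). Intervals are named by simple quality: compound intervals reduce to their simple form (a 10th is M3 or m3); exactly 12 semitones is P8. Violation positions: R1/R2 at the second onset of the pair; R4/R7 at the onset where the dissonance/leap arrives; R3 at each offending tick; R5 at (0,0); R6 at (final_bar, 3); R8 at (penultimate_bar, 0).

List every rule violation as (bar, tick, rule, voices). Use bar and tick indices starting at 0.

(1, 0, R4, (0, 1))
(5, 0, R4, (0, 1))
(5, 2, R4, (0, 1))
(9, 0, R4, (0, 1))
(9, 2, R7, (1,))
(10, 0, R3, (0, 1))
(10, 0, R4, (0, 1))
(10, 0, R8, (0, 1))
(10, 1, R3, (0, 1))
(11, 0, R2, (0, 1))

bar 0: v0=D3 v1=D4 downbeat P8
bar 1: v0=B2 v1=F3 downbeat TT
bar 2: v0=C3 v1=G3 downbeat P5
bar 3: v0=E3 v1=E3 downbeat P1
bar 4: v0=C3 v1=C4 downbeat P8
bar 5: v0=B2 v1=E3 downbeat P4
bar 6: v0=A2 v1=F3 downbeat m6
bar 7: v0=G2 v1=F3 downbeat m7
bar 8: v0=A2 v1=E3 downbeat P5
bar 9: v0=G2 v1=F3 downbeat m7
bar 10: v0=C3 v1=B2 downbeat m2
bar 11: v0=D3 v1=D4 downbeat P8
  -> R4 @ bar 1 tick 0 v(0, 1): B2/F3 TT untreated
  -> R4 @ bar 5 tick 0 v(0, 1): B2/E3 P4 untreated
  -> R4 @ bar 5 tick 2 v(0, 1): B2/F3 TT untreated
  -> R4 @ bar 9 tick 0 v(0, 1): G2/F3 m7 untreated
  -> R7 @ bar 9 tick 2 v(1,): F3->B2 leap 6st
  -> R3 @ bar 10 tick 0 v(0, 1): C3 above B2
  -> R4 @ bar 10 tick 0 v(0, 1): C3/B2 m2 untreated
  -> R8 @ bar 10 tick 0 v(0, 1): penult m2 not 3rd/6th
  -> R3 @ bar 10 tick 1 v(0, 1): C3 above B2
  -> R2 @ bar 11 tick 0 v(0, 1): C3/G3 P5 -> D3/D4 P8 similar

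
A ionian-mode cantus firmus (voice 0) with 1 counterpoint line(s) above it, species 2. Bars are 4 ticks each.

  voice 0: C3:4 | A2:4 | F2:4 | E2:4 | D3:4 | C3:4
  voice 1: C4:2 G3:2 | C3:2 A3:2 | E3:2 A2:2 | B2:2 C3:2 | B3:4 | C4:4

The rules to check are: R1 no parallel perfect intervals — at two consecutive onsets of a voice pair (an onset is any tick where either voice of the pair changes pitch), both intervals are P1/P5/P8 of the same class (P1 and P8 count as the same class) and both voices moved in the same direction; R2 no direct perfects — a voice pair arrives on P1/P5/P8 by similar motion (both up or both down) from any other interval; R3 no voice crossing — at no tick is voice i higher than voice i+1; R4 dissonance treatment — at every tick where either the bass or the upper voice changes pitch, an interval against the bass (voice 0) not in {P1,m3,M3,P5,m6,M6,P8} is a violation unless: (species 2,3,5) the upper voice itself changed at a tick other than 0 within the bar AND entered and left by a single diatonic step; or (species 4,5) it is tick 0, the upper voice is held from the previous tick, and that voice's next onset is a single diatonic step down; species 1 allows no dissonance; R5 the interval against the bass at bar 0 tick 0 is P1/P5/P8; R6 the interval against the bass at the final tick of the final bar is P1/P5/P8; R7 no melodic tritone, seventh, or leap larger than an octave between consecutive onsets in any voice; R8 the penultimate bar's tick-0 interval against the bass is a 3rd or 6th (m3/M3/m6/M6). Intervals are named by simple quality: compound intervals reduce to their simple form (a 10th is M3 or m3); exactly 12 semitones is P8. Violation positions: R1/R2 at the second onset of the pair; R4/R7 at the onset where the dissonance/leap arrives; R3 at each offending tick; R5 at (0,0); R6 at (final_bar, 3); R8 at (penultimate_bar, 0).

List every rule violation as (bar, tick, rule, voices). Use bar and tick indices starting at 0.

bar 0: v0=C3 v1=C4 downbeat P8
bar 1: v0=A2 v1=C3 downbeat m3
bar 2: v0=F2 v1=E3 downbeat M7
bar 3: v0=E2 v1=B2 downbeat P5
bar 4: v0=D3 v1=B3 downbeat M6
bar 5: v0=C3 v1=C4 downbeat P8
  -> R4 @ bar 2 tick 0 v(0, 1): F2/E3 M7 untreated
  -> R7 @ bar 4 tick 0 v(0,): E2->D3 leap 10st
  -> R7 @ bar 4 tick 0 v(1,): C3->B3 leap 11st

(2, 0, R4, (0, 1))
(4, 0, R7, (0,))
(4, 0, R7, (1,))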